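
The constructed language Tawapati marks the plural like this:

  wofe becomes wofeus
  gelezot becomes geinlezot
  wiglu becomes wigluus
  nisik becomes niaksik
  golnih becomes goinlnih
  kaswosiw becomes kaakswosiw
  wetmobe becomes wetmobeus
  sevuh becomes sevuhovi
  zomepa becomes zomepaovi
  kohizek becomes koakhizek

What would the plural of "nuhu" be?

golnih and sevuh both end in -h yet inflect differently (goinlnih, sevuhovi), so the final letter is not what conditions the rule; the first letter is.
"nuhu" begins with n-. The one such stem in the data (nisik → niaksik) inserts -ak- after the first vowel (as do kaswosiw, kohizek), so the same rule applies.
The other patterns: stems beginning with g- insert -in- after the first vowel; stems beginning with w- add -us; stems beginning with s- or z- add -ovi.
So nuhu → nuakhu.

nuakhu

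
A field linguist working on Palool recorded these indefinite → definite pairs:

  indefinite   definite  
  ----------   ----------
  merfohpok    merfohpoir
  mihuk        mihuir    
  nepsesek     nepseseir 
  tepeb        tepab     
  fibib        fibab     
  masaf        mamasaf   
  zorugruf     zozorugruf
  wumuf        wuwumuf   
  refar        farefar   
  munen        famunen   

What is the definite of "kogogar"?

fakogogar

nepsesek and tepeb both have last vowel 'e' yet inflect differently (nepseseir, tepab), so the last vowel is not what conditions the rule; the final letter is.
"kogogar" ends in -r. The one such stem in the data (refar → farefar) adds the prefix fa-, so the same rule applies.
The other patterns: stems ending in -k drop the final letter and add -ir; stems ending in -b change the last vowel to 'a'; stems ending in -f repeat the first consonant+vowel as a prefix.
So kogogar → fakogogar.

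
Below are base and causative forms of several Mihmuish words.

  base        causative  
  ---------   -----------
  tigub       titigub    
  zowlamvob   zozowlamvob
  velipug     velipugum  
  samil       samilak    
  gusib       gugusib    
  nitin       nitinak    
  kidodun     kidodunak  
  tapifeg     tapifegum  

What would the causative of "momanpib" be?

"momanpib" ends in -b. The stems ending in -b (tigub → titigub, gusib → gugusib, zowlamvob → zozowlamvob) repeat the first consonant+vowel as a prefix.
The other patterns: stems ending in -g add -um; stems ending in -l or -n add -ak.
So momanpib → momomanpib.

momomanpib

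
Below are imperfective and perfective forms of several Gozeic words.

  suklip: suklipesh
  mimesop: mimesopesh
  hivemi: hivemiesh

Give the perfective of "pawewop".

pawewopesh

Every pair shown (suklip → suklipesh, mimesop → mimesopesh, hivemi → hivemiesh) follows the same rule: add -esh.
So pawewop → pawewopesh.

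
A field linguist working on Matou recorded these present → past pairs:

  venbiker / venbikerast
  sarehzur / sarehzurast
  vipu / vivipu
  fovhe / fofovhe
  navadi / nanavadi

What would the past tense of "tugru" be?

tutugru

sarehzur and vipu both have last vowel 'u' yet inflect differently (sarehzurast, vivipu), so the last vowel is not what conditions the rule; whether the stem ends in a vowel or a consonant is.
"tugru" ends in a vowel. The stems ending in a vowel (vipu → vivipu, fovhe → fofovhe, navadi → nanavadi) repeat the first consonant+vowel as a prefix.
The other pattern: stems ending in a consonant add -ast.
So tugru → tutugru.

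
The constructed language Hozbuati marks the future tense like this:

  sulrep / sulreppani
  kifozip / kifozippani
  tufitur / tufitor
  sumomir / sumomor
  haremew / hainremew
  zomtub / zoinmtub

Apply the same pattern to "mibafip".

kifozip and sumomir both have last vowel 'i' yet inflect differently (kifozippani, sumomor), so the last vowel is not what conditions the rule; the final letter is.
"mibafip" ends in -p. The stems ending in -p (sulrep → sulreppani, kifozip → kifozippani) double the final consonant and add -ani.
So mibafip → mibafippani.

mibafippani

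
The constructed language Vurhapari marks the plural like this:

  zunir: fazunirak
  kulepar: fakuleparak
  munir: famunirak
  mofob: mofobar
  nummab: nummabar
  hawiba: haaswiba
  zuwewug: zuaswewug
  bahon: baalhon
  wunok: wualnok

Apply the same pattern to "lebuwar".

falebuwarak

kulepar and nummab both have last vowel 'a' yet inflect differently (fakuleparak, nummabar), so the last vowel is not what conditions the rule; the final letter is.
"lebuwar" ends in -r. The stems ending in -r (zunir → fazunirak, kulepar → fakuleparak, munir → famunirak) add fa- … -ak around the stem.
So lebuwar → falebuwarak.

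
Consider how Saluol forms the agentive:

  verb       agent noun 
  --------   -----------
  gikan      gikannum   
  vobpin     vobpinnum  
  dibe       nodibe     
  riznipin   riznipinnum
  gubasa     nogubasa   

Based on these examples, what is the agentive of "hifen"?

hifennum

gubasa and gikan both have last vowel 'a' yet inflect differently (nogubasa, gikannum), so the last vowel is not what conditions the rule; whether the stem ends in a vowel or a consonant is.
"hifen" ends in a consonant. The stems ending in a consonant (vobpin → vobpinnum, riznipin → riznipinnum, gikan → gikannum) double the final consonant and add -um.
So hifen → hifennum.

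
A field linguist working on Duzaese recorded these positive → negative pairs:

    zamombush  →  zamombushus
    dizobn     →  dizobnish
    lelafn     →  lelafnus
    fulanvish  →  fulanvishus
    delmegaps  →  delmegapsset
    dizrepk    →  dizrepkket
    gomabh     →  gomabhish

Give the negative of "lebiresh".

gomabh and zamombush both end in -h yet inflect differently (gomabhish, zamombushus), so the final letter is not what conditions the rule; the second-to-last letter is.
"lebiresh" has second-to-last letter 's'. The stems whose second-to-last letter is 's' (zamombush → zamombushus, fulanvish → fulanvishus) add -us.
The other patterns: stems whose second-to-last letter is 'p' double the final consonant and add -et; stems whose second-to-last letter is 'b' add -ish.
So lebiresh → lebireshus.

lebireshus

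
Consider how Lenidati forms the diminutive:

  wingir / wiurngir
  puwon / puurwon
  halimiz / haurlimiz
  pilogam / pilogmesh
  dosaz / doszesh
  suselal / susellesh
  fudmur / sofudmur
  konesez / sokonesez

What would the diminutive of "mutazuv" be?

halimiz and dosaz both end in -z yet inflect differently (haurlimiz, doszesh), so the final letter is not what conditions the rule; the last vowel is.
"mutazuv" has last vowel 'u'. The one such stem in the data (fudmur → sofudmur) adds the prefix so-, so the same rule applies.
The other patterns: stems whose last vowel is 'i' or 'o' insert -ur- after the first vowel; stems whose last vowel is 'a' delete the last vowel and add -esh.
So mutazuv → somutazuv.

somutazuv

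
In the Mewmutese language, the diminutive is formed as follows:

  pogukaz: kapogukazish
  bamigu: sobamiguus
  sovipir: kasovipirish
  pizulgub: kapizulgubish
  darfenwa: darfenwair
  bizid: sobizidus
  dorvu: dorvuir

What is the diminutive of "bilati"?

bamigu and dorvu both end in -u yet inflect differently (sobamiguus, dorvuir), so the final letter is not what conditions the rule; the first letter is.
"bilati" begins with b-. The stems beginning with b- (bizid → sobizidus, bamigu → sobamiguus) add so- … -us around the stem.
The other patterns: stems beginning with p- or s- add ka- … -ish around the stem; stems beginning with d- add -ir.
So bilati → sobilatius.

sobilatius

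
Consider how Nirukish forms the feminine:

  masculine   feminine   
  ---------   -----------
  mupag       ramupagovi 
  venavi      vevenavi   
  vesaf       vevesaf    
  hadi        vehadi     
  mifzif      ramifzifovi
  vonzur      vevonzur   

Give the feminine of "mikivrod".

ramikivrodovi

vesaf and mifzif both end in -f yet inflect differently (vevesaf, ramifzifovi), so the final letter is not what conditions the rule; the first letter is.
"mikivrod" begins with m-. The stems beginning with m- (mupag → ramupagovi, mifzif → ramifzifovi) add ra- … -ovi around the stem.
So mikivrod → ramikivrodovi.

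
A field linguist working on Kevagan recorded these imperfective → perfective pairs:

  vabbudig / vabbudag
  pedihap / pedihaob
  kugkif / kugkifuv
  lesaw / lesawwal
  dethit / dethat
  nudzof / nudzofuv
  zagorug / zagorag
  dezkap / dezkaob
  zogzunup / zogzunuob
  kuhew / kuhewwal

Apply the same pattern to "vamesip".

"vamesip" ends in -p. The stems ending in -p (zogzunup → zogzunuob, dezkap → dezkaob, pedihap → pedihaob) drop the final letter and add -ob.
So vamesip → vamesiob.

vamesiob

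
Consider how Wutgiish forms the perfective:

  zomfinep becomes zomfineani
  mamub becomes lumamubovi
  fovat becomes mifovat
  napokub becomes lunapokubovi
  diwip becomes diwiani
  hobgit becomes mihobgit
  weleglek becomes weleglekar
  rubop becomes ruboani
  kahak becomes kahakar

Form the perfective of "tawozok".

weleglek and zomfinep both have last vowel 'e' yet inflect differently (weleglekar, zomfineani), so the last vowel is not what conditions the rule; the final letter is.
"tawozok" ends in -k. The stems ending in -k (weleglek → weleglekar, kahak → kahakar) add -ar.
The other patterns: stems ending in -b add lu- … -ovi around the stem; stems ending in -p drop the final letter and add -ani; stems ending in -t add the prefix mi-.
So tawozok → tawozokar.

tawozokar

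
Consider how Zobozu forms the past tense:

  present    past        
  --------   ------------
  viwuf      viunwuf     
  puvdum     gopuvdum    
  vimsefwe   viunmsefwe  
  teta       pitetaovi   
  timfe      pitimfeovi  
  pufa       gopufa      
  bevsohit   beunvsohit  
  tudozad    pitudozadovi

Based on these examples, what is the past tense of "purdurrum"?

gopurdurrum

"purdurrum" begins with p-. The stems beginning with p- (pufa → gopufa, puvdum → gopuvdum) add the prefix go-.
The other patterns: stems beginning with b- or v- insert -un- after the first vowel; stems beginning with t- add pi- … -ovi around the stem.
So purdurrum → gopurdurrum.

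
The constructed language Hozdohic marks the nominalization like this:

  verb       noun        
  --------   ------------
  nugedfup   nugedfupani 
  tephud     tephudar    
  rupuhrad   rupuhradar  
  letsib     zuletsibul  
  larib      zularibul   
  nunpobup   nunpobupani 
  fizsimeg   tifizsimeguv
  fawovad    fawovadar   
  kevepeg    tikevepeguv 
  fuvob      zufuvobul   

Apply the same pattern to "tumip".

"tumip" ends in -p. The stems ending in -p (nugedfup → nugedfupani, nunpobup → nunpobupani) add -ani.
The other patterns: stems ending in -d add -ar; stems ending in -b add zu- … -ul around the stem; stems ending in -g add ti- … -uv around the stem.
So tumip → tumipani.

tumipani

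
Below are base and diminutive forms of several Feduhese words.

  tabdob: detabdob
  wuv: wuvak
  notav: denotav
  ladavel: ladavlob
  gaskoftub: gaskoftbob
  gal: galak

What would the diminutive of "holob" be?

deholob

wuv and notav both end in -v yet inflect differently (wuvak, denotav), so the final letter is not what conditions the rule; the number of vowels is.
"holob" has 2 vowels. The stems with 2 vowels (tabdob → detabdob, notav → denotav) add the prefix de-.
So holob → deholob.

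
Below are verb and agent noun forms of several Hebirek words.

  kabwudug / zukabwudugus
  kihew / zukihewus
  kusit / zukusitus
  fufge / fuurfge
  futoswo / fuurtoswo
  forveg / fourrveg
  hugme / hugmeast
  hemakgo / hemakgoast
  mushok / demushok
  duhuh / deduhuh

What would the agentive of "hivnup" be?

hivnupast

"hivnup" begins with h-. The stems beginning with h- (hugme → hugmeast, hemakgo → hemakgoast) add -ast.
The other patterns: stems beginning with k- add zu- … -us around the stem; stems beginning with f- insert -ur- after the first vowel; stems beginning with d- or m- add the prefix de-.
So hivnup → hivnupast.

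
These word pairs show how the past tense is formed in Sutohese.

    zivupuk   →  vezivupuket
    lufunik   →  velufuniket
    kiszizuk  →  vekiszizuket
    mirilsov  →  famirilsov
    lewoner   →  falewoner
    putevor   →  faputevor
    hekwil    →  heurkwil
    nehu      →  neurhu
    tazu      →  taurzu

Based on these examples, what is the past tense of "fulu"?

fuurlu

"fulu" ends in -u. The stems ending in -u (nehu → neurhu, tazu → taurzu) insert -ur- after the first vowel.
So fulu → fuurlu.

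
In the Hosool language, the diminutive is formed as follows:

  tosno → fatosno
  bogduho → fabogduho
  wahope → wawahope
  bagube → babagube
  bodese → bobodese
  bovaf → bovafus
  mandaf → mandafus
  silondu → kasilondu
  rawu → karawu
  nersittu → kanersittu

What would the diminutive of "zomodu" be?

"zomodu" ends in -u. The stems ending in -u (silondu → kasilondu, rawu → karawu, nersittu → kanersittu) add the prefix ka-.
The other patterns: stems ending in -o add the prefix fa-; stems ending in -e repeat the first consonant+vowel as a prefix; stems ending in -f add -us.
So zomodu → kazomodu.

kazomodu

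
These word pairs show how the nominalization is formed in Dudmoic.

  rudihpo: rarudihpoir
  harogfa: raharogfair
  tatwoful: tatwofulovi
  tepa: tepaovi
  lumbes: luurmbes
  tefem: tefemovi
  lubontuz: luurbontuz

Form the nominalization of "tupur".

tepa and harogfa both end in -a yet inflect differently (tepaovi, raharogfair), so the final letter is not what conditions the rule; the first letter is.
"tupur" begins with t-. The stems beginning with t- (tepa → tepaovi, tefem → tefemovi, tatwoful → tatwofulovi) add -ovi.
The other patterns: stems beginning with l- insert -ur- after the first vowel; stems beginning with h- or r- add ra- … -ir around the stem.
So tupur → tupurovi.

tupurovi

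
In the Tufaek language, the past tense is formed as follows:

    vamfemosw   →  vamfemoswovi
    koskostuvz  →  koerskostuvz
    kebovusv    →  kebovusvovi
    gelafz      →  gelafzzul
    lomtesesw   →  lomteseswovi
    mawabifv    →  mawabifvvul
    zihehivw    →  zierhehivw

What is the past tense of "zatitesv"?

koskostuvz and gelafz both end in -z yet inflect differently (koerskostuvz, gelafzzul), so the final letter is not what conditions the rule; the second-to-last letter is.
"zatitesv" has second-to-last letter 's'. The stems whose second-to-last letter is 's' (vamfemosw → vamfemoswovi, kebovusv → kebovusvovi, lomtesesw → lomteseswovi) add -ovi.
The other patterns: stems whose second-to-last letter is 'v' insert -er- after the first vowel; stems whose second-to-last letter is 'f' double the final consonant and add -ul.
So zatitesv → zatitesvovi.

zatitesvovi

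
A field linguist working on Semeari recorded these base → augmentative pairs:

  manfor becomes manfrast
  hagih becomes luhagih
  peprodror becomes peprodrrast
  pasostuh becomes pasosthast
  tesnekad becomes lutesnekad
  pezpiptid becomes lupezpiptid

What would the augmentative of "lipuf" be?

"lipuf" has last vowel 'u'. The one such stem in the data (pasostuh → pasosthast) deletes the last vowel and adds -ast (as do peprodror, manfor), so the same rule applies.
So lipuf → lipfast.

lipfast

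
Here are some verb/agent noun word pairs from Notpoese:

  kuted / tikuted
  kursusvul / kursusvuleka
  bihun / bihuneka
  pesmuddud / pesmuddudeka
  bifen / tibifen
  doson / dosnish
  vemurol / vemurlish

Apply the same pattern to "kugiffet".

doson and bihun both end in -n yet inflect differently (dosnish, bihuneka), so the final letter is not what conditions the rule; the last vowel is.
"kugiffet" has last vowel 'e'. The stems whose last vowel is 'e' (bifen → tibifen, kuted → tikuted) add the prefix ti-.
The other patterns: stems whose last vowel is 'o' delete the last vowel and add -ish; stems whose last vowel is 'u' add -eka.
So kugiffet → tikugiffet.

tikugiffet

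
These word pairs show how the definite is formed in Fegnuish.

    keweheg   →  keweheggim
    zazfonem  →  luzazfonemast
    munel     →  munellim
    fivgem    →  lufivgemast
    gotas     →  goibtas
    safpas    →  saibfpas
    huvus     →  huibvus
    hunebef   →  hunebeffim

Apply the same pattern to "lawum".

"lawum" ends in -m. The stems ending in -m (zazfonem → luzazfonemast, fivgem → lufivgemast) add lu- … -ast around the stem.
So lawum → lulawumast.

lulawumast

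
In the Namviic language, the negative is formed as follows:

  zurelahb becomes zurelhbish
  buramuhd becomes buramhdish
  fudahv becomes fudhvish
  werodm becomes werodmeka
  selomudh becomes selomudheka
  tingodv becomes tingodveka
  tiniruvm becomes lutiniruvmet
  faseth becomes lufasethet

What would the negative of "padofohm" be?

padofhmish

"padofohm" has second-to-last letter 'h'. The stems whose second-to-last letter is 'h' (zurelahb → zurelhbish, buramuhd → buramhdish, fudahv → fudhvish) delete the last vowel and add -ish.
The other patterns: stems whose second-to-last letter is 'd' add -eka; stems whose second-to-last letter is 't' or 'v' add lu- … -et around the stem.
So padofohm → padofhmish.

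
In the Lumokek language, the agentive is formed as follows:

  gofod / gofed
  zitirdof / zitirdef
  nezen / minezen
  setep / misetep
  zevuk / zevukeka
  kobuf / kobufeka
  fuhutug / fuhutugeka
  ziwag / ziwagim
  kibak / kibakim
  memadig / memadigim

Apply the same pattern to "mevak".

mevakim

zitirdof and kobuf both end in -f yet inflect differently (zitirdef, kobufeka), so the final letter is not what conditions the rule; the last vowel is.
"mevak" has last vowel 'a'. The stems whose last vowel is 'a' (ziwag → ziwagim, kibak → kibakim) add -im.
The other patterns: stems whose last vowel is 'o' change the last vowel to 'e'; stems whose last vowel is 'e' add the prefix mi-; stems whose last vowel is 'u' add -eka.
So mevak → mevakim.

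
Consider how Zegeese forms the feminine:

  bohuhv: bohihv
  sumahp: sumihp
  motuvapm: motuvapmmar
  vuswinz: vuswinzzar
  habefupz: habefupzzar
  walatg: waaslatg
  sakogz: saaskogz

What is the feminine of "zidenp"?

"zidenp" has second-to-last letter 'n'. The one such stem in the data (vuswinz → vuswinzzar) doubles the final consonant and adds -ar (as do motuvapm, habefupz), so the same rule applies.
The other patterns: stems whose second-to-last letter is 'h' change the last vowel to 'i'; stems whose second-to-last letter is 'g' or 't' insert -as- after the first vowel.
So zidenp → zidenppar.

zidenppar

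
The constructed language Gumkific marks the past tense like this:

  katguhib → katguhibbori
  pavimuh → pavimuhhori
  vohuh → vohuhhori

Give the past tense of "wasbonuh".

wasbonuhhori

Every pair shown (katguhib → katguhibbori, pavimuh → pavimuhhori, vohuh → vohuhhori) follows the same rule: double the final consonant and add -ori.
So wasbonuh → wasbonuhhori.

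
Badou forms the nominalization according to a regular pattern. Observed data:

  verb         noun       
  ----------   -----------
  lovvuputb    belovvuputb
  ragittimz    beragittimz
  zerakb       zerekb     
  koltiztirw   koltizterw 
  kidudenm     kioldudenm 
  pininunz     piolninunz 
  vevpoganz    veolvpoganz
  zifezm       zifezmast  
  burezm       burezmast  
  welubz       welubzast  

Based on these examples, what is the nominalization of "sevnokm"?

sevnekm

lovvuputb and zerakb both end in -b yet inflect differently (belovvuputb, zerekb), so the final letter is not what conditions the rule; the second-to-last letter is.
"sevnokm" has second-to-last letter 'k'. The one such stem in the data (zerakb → zerekb) changes the last vowel to 'e' (as does koltiztirw), so the same rule applies.
So sevnokm → sevnekm.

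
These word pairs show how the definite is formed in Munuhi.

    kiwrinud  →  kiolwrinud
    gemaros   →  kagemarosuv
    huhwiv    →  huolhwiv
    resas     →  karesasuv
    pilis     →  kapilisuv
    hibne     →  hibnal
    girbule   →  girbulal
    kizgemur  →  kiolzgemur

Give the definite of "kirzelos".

"kirzelos" ends in -s. The stems ending in -s (resas → karesasuv, gemaros → kagemarosuv, pilis → kapilisuv) add ka- … -uv around the stem.
The other patterns: stems ending in -e drop the final letter and add -al; stems ending in -d, -r or -v insert -ol- after the first vowel.
So kirzelos → kakirzelosuv.

kakirzelosuv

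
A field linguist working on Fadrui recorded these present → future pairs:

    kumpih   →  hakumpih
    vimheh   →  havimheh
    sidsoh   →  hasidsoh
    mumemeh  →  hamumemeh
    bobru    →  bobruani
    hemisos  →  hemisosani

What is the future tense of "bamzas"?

sidsoh and hemisos both have last vowel 'o' yet inflect differently (hasidsoh, hemisosani), so the last vowel is not what conditions the rule; the final letter is.
"bamzas" ends in -s. The one such stem in the data (hemisos → hemisosani) adds -ani, so the same rule applies.
So bamzas → bamzasani.

bamzasani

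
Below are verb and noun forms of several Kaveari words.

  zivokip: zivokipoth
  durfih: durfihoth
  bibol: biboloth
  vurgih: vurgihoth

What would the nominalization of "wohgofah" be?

wohgofahoth

Every pair shown (zivokip → zivokipoth, durfih → durfihoth, bibol → biboloth, …) follows the same rule: add -oth.
So wohgofah → wohgofahoth.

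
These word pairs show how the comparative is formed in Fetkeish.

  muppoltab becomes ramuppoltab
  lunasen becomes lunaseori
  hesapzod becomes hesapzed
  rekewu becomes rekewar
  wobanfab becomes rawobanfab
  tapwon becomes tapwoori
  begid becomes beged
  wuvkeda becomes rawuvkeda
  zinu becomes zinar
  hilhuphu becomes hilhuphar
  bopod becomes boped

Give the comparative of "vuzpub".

ravuzpub

tapwon and bopod both have last vowel 'o' yet inflect differently (tapwoori, boped), so the last vowel is not what conditions the rule; the final letter is.
"vuzpub" ends in -b. The stems ending in -b (wobanfab → rawobanfab, muppoltab → ramuppoltab) add the prefix ra-.
So vuzpub → ravuzpub.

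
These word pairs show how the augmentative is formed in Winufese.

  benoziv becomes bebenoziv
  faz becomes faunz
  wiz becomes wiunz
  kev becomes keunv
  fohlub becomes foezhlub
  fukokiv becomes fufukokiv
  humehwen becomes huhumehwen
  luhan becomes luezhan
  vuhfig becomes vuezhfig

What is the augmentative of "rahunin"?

luhan and humehwen both end in -n yet inflect differently (luezhan, huhumehwen), so the final letter is not what conditions the rule; the number of vowels is.
"rahunin" has 3 vowels. The stems with 3 vowels (humehwen → huhumehwen, fukokiv → fufukokiv, benoziv → bebenoziv) repeat the first consonant+vowel as a prefix.
So rahunin → rarahunin.

rarahunin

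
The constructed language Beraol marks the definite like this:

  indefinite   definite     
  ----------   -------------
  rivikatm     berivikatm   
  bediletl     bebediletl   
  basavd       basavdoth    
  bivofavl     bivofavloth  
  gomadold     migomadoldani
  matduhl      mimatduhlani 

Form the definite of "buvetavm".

buvetavmoth

"buvetavm" has second-to-last letter 'v'. The stems whose second-to-last letter is 'v' (basavd → basavdoth, bivofavl → bivofavloth) add -oth.
The other patterns: stems whose second-to-last letter is 't' add the prefix be-; stems whose second-to-last letter is 'h' or 'l' add mi- … -ani around the stem.
So buvetavm → buvetavmoth.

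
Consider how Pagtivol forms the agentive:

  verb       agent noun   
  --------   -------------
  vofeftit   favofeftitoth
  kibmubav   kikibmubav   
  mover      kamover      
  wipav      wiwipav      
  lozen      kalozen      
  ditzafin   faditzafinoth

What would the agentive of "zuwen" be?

"zuwen" has last vowel 'e'. The stems whose last vowel is 'e' (lozen → kalozen, mover → kamover) add the prefix ka-.
The other patterns: stems whose last vowel is 'a' repeat the first consonant+vowel as a prefix; stems whose last vowel is 'i' add fa- … -oth around the stem.
So zuwen → kazuwen.

kazuwen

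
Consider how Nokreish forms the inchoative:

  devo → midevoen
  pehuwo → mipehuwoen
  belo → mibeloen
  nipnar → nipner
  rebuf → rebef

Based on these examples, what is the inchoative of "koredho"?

mikoredhoen

devo and nipnar both have 2 vowels yet inflect differently (midevoen, nipner), so the number of vowels is not what conditions the rule; the final letter is.
"koredho" ends in -o. The stems ending in -o (devo → midevoen, pehuwo → mipehuwoen, belo → mibeloen) add mi- … -en around the stem.
The other pattern: stems ending in -f or -r change the last vowel to 'e'.
So koredho → mikoredhoen.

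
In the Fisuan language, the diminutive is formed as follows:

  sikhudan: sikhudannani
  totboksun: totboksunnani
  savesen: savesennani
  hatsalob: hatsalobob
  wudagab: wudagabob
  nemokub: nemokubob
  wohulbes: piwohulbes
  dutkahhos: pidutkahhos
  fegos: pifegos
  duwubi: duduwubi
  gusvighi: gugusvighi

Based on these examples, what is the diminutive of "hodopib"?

sikhudan and wudagab both have last vowel 'a' yet inflect differently (sikhudannani, wudagabob), so the last vowel is not what conditions the rule; the final letter is.
"hodopib" ends in -b. The stems ending in -b (hatsalob → hatsalobob, wudagab → wudagabob, nemokub → nemokubob) add -ob.
The other patterns: stems ending in -n double the final consonant and add -ani; stems ending in -s add the prefix pi-; stems ending in -i repeat the first consonant+vowel as a prefix.
So hodopib → hodopibob.

hodopibob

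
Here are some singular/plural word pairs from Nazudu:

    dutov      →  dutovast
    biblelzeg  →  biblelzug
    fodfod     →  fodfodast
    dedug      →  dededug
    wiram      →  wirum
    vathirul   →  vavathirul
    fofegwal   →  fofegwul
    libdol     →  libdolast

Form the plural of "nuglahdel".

"nuglahdel" has last vowel 'e'. The one such stem in the data (biblelzeg → biblelzug) changes the last vowel to 'u' (as do wiram, fofegwal), so the same rule applies.
The other patterns: stems whose last vowel is 'o' add -ast; stems whose last vowel is 'u' repeat the first consonant+vowel as a prefix.
So nuglahdel → nuglahdul.

nuglahdul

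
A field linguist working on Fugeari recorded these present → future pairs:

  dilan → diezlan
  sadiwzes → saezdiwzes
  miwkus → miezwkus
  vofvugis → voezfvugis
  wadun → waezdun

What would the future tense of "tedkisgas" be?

teezdkisgas

Every pair shown (dilan → diezlan, sadiwzes → saezdiwzes, miwkus → miezwkus, …) follows the same rule: insert -ez- after the first vowel.
So tedkisgas → teezdkisgas.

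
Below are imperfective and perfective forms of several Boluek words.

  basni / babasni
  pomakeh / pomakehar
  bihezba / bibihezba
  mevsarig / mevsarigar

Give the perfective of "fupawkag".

mevsarig and basni both have last vowel 'i' yet inflect differently (mevsarigar, babasni), so the last vowel is not what conditions the rule; whether the stem ends in a vowel or a consonant is.
"fupawkag" ends in a consonant. The stems ending in a consonant (mevsarig → mevsarigar, pomakeh → pomakehar) add -ar.
So fupawkag → fupawkagar.

fupawkagar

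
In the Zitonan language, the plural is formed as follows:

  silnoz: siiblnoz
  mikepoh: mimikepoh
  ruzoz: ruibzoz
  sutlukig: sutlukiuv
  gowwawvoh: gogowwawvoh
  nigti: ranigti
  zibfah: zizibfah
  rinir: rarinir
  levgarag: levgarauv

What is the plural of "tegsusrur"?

rategsusrur

"tegsusrur" ends in -r. The one such stem in the data (rinir → rarinir) adds the prefix ra-, so the same rule applies.
The other patterns: stems ending in -h repeat the first consonant+vowel as a prefix; stems ending in -z insert -ib- after the first vowel; stems ending in -g drop the final letter and add -uv.
So tegsusrur → rategsusrur.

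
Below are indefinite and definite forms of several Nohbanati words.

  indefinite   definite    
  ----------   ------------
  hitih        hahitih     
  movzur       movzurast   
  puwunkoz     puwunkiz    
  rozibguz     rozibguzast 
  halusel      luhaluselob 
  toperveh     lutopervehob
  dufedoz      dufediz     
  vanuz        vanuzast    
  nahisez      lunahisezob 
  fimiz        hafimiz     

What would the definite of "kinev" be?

"kinev" has last vowel 'e'. The stems whose last vowel is 'e' (halusel → luhaluselob, nahisez → lunahisezob, toperveh → lutopervehob) add lu- … -ob around the stem.
The other patterns: stems whose last vowel is 'o' change the last vowel to 'i'; stems whose last vowel is 'u' add -ast; stems whose last vowel is 'i' add the prefix ha-.
So kinev → lukinevob.

lukinevob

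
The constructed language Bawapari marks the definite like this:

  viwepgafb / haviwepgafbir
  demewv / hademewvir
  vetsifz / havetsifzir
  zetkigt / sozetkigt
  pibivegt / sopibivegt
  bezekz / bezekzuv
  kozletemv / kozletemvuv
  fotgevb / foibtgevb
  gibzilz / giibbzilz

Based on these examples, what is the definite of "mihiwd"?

hamihiwdir

vetsifz and bezekz both end in -z yet inflect differently (havetsifzir, bezekzuv), so the final letter is not what conditions the rule; the second-to-last letter is.
"mihiwd" has second-to-last letter 'w'. The one such stem in the data (demewv → hademewvir) adds ha- … -ir around the stem, so the same rule applies.
The other patterns: stems whose second-to-last letter is 'g' add the prefix so-; stems whose second-to-last letter is 'k' or 'm' add -uv; stems whose second-to-last letter is 'l' or 'v' insert -ib- after the first vowel.
So mihiwd → hamihiwdir.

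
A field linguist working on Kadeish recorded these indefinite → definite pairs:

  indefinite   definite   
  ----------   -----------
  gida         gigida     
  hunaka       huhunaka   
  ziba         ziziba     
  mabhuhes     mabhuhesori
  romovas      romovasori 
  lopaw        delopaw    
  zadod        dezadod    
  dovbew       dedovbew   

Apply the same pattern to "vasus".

gida and romovas both have last vowel 'a' yet inflect differently (gigida, romovasori), so the last vowel is not what conditions the rule; the final letter is.
"vasus" ends in -s. The stems ending in -s (mabhuhes → mabhuhesori, romovas → romovasori) add -ori.
The other patterns: stems ending in -a repeat the first consonant+vowel as a prefix; stems ending in -d or -w add the prefix de-.
So vasus → vasusori.

vasusori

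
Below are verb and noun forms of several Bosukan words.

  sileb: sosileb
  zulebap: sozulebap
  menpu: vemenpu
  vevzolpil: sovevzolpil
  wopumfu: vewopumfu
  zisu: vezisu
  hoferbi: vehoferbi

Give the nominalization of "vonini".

vevzolpil and hoferbi both have last vowel 'i' yet inflect differently (sovevzolpil, vehoferbi), so the last vowel is not what conditions the rule; whether the stem ends in a vowel or a consonant is.
"vonini" ends in a vowel. The stems ending in a vowel (zisu → vezisu, hoferbi → vehoferbi, wopumfu → vewopumfu) add the prefix ve-.
The other pattern: stems ending in a consonant add the prefix so-.
So vonini → vevonini.

vevonini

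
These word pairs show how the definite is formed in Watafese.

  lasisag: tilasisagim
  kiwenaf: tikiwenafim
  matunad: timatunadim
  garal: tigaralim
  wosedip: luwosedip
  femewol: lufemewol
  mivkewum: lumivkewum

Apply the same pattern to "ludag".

garal and femewol both end in -l yet inflect differently (tigaralim, lufemewol), so the final letter is not what conditions the rule; the last vowel is.
"ludag" has last vowel 'a'. The stems whose last vowel is 'a' (lasisag → tilasisagim, kiwenaf → tikiwenafim, matunad → timatunadim) add ti- … -im around the stem.
The other pattern: stems whose last vowel is 'i', 'o' or 'u' add the prefix lu-.
So ludag → tiludagim.

tiludagim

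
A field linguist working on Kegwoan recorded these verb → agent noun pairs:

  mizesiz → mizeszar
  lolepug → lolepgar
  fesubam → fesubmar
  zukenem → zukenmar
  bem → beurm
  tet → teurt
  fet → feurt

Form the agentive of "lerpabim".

lerpabmar

fesubam and bem both end in -m yet inflect differently (fesubmar, beurm), so the final letter is not what conditions the rule; the number of vowels is.
"lerpabim" has 3 vowels. The stems with 3 vowels (mizesiz → mizeszar, lolepug → lolepgar, fesubam → fesubmar) delete the last vowel and add -ar.
So lerpabim → lerpabmar.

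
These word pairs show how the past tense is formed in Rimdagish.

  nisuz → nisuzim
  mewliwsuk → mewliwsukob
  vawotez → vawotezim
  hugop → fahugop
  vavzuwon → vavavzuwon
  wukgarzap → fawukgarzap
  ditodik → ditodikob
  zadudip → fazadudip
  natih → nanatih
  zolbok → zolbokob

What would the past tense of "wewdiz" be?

ditodik and zadudip both have last vowel 'i' yet inflect differently (ditodikob, fazadudip), so the last vowel is not what conditions the rule; the final letter is.
"wewdiz" ends in -z. The stems ending in -z (nisuz → nisuzim, vawotez → vawotezim) add -im.
So wewdiz → wewdizim.

wewdizim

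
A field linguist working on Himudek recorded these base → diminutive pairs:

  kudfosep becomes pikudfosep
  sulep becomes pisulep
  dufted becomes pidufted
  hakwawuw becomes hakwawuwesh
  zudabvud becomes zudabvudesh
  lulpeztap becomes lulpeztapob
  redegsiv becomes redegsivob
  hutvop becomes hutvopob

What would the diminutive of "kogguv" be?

kogguvesh

"kogguv" has last vowel 'u'. The stems whose last vowel is 'u' (hakwawuw → hakwawuwesh, zudabvud → zudabvudesh) add -esh.
The other patterns: stems whose last vowel is 'e' add the prefix pi-; stems whose last vowel is 'a', 'i' or 'o' add -ob.
So kogguv → kogguvesh.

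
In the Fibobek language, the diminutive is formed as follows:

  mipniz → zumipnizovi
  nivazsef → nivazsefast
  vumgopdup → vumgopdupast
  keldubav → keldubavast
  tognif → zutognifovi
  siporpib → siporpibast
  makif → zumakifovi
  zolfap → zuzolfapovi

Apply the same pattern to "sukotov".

"sukotov" has 3 vowels. The stems with 3 vowels (nivazsef → nivazsefast, vumgopdup → vumgopdupast, keldubav → keldubavast) add -ast.
The other pattern: stems with 2 vowels add zu- … -ovi around the stem.
So sukotov → sukotovast.

sukotovast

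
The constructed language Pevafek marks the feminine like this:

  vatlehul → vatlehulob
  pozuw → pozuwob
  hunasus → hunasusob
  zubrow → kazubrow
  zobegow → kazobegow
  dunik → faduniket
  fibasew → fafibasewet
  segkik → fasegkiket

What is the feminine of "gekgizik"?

pozuw and zubrow both end in -w yet inflect differently (pozuwob, kazubrow), so the final letter is not what conditions the rule; the last vowel is.
"gekgizik" has last vowel 'i'. The stems whose last vowel is 'i' (dunik → faduniket, segkik → fasegkiket) add fa- … -et around the stem.
So gekgizik → fagekgiziket.

fagekgiziket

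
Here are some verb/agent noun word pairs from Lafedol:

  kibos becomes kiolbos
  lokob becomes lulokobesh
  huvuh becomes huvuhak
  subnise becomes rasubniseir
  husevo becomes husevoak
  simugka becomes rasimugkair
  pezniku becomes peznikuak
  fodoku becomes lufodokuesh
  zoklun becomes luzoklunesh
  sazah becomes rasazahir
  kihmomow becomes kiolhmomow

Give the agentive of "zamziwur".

luzamziwuresh

sazah and huvuh both end in -h yet inflect differently (rasazahir, huvuhak), so the final letter is not what conditions the rule; the first letter is.
"zamziwur" begins with z-. The one such stem in the data (zoklun → luzoklunesh) adds lu- … -esh around the stem, so the same rule applies.
The other patterns: stems beginning with k- insert -ol- after the first vowel; stems beginning with s- add ra- … -ir around the stem; stems beginning with h- or p- add -ak.
So zamziwur → luzamziwuresh.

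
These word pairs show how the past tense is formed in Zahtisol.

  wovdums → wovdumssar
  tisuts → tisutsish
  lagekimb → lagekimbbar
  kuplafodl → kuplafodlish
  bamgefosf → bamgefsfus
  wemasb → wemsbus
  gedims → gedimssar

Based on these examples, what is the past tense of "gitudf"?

"gitudf" has second-to-last letter 'd'. The one such stem in the data (kuplafodl → kuplafodlish) adds -ish, so the same rule applies.
So gitudf → gitudfish.

gitudfish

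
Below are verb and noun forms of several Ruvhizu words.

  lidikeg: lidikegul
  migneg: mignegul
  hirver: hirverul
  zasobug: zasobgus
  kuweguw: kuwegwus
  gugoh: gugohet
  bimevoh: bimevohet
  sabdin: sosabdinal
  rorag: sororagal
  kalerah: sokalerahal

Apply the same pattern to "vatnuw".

vatnwus

"vatnuw" has last vowel 'u'. The stems whose last vowel is 'u' (zasobug → zasobgus, kuweguw → kuwegwus) delete the last vowel and add -us.
So vatnuw → vatnwus.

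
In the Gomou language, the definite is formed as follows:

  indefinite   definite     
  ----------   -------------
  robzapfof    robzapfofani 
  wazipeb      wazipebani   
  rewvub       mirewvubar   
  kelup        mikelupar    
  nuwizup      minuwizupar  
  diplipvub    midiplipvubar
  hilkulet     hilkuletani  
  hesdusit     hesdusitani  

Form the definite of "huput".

mihuputar

"huput" has last vowel 'u'. The stems whose last vowel is 'u' (rewvub → mirewvubar, nuwizup → minuwizupar, kelup → mikelupar) add mi- … -ar around the stem.
The other pattern: stems whose last vowel is 'e', 'i' or 'o' add -ani.
So huput → mihuputar.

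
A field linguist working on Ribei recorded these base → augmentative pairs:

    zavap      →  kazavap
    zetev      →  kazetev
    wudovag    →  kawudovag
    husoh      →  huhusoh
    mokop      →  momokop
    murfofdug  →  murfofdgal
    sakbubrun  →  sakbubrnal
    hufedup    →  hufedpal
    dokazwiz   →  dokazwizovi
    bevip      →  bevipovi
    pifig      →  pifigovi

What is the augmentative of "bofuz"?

bofzal

"bofuz" has last vowel 'u'. The stems whose last vowel is 'u' (murfofdug → murfofdgal, sakbubrun → sakbubrnal, hufedup → hufedpal) delete the last vowel and add -al.
So bofuz → bofzal.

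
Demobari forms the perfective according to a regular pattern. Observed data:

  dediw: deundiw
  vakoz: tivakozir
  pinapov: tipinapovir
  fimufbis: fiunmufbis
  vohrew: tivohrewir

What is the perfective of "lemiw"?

leunmiw

dediw and vohrew both end in -w yet inflect differently (deundiw, tivohrewir), so the final letter is not what conditions the rule; the last vowel is.
"lemiw" has last vowel 'i'. The stems whose last vowel is 'i' (dediw → deundiw, fimufbis → fiunmufbis) insert -un- after the first vowel.
The other pattern: stems whose last vowel is 'e' or 'o' add ti- … -ir around the stem.
So lemiw → leunmiw.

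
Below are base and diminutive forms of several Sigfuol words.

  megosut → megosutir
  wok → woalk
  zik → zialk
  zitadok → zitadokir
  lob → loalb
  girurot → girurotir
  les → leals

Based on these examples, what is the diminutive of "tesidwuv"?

zitadok and wok both end in -k yet inflect differently (zitadokir, woalk), so the final letter is not what conditions the rule; the number of vowels is.
"tesidwuv" has 3 vowels. The stems with 3 vowels (girurot → girurotir, megosut → megosutir, zitadok → zitadokir) add -ir.
The other pattern: stems with 1 vowel insert -al- after the first vowel.
So tesidwuv → tesidwuvir.

tesidwuvir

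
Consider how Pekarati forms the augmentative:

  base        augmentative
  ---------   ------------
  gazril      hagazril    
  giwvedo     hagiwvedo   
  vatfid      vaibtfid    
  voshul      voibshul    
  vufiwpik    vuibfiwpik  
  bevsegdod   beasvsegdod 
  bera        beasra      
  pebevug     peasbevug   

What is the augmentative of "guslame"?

haguslame

gazril and voshul both end in -l yet inflect differently (hagazril, voibshul), so the final letter is not what conditions the rule; the first letter is.
"guslame" begins with g-. The stems beginning with g- (gazril → hagazril, giwvedo → hagiwvedo) add the prefix ha-.
So guslame → haguslame.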